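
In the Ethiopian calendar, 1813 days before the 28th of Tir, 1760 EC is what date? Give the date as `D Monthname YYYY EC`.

12 Yekatit 1755 EC

The starting date is JDN 2366843; 2366843 − 1813 = 2365030.
JDN 2365030 corresponds to 12 Yekatit 1755 EC.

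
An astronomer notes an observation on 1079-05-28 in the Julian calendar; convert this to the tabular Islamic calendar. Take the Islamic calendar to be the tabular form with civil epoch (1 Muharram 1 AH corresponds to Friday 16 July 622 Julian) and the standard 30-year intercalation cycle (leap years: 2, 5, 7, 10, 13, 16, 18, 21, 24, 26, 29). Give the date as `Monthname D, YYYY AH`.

Dhu al-Qa'dah 24, 471 AH

Julian Day Number of the source date = 2115310.
Converting JDN 2115310 to the tabular Islamic calendar gives 24 Dhu al-Qa'dah 471 AH.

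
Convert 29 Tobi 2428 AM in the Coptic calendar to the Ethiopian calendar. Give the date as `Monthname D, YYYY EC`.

The source date corresponds to 13 February 2712 in the Gregorian calendar (JDN 2711640).
That day falls on 29 Tir 2704 EC in the Ethiopian calendar.

Tir 29, 2704 EC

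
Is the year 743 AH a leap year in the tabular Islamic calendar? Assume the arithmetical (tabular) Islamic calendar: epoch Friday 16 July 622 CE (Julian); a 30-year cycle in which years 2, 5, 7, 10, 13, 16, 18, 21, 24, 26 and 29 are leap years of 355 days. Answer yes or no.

Year 743 AH is year 23 of its 30-year cycle; leap positions are 2, 5, 7, 10, 13, 16, 18, 21, 24, 26, 29, so it is a common year (354 days).

no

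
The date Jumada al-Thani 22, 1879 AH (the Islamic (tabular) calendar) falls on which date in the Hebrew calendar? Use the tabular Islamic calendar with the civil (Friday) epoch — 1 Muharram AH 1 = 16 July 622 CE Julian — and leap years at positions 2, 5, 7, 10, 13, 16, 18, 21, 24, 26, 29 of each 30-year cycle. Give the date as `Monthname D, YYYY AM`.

Shevat 24, 6205 AM

Both dates share Julian Day Number 2614110; in the Hebrew calendar that is 24 Shevat 6205 AM.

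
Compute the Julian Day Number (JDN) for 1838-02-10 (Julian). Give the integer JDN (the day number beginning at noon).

Equivalently 22 February 1838 (Gregorian).
JDN 2400001 is 17 November 1858 CE (Gregorian), MJD 0; the target day is −7573 days from there, so JDN = 2392428.

2392428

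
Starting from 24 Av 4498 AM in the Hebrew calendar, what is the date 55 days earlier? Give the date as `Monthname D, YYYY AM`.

Sivan 28, 4498 AM

JDN of 24 Av 4498 AM = 1990839.
1990839 − 55 = 1990784.
JDN 1990784 in the Hebrew calendar is Sivan 28, 4498 AM.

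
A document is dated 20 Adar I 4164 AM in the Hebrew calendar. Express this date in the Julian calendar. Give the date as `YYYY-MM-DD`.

Both dates share Julian Day Number 1868667; in the Julian calendar that is 18 February 404 CE.

0404-02-18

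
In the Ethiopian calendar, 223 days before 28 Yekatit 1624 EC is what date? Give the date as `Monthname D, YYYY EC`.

Counting 223 days back from JDN 2317199 reaches JDN 2316976, which is Hamle 21, 1623 EC.

Hamle 21, 1623 EC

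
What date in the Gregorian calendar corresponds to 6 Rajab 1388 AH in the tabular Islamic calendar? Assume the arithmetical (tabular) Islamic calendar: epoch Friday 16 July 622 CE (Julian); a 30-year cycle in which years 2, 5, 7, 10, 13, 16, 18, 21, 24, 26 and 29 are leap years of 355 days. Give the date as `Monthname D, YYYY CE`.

Both dates share Julian Day Number 2440129; in the Gregorian calendar that is 29 September 1968 CE.

September 29, 1968 CE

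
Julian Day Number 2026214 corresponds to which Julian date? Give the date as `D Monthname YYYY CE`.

22 June 835 CE

JDN 2026214 is 26 June 835 in the proleptic Gregorian calendar.
In the Julian calendar that day is 22 June 835 CE.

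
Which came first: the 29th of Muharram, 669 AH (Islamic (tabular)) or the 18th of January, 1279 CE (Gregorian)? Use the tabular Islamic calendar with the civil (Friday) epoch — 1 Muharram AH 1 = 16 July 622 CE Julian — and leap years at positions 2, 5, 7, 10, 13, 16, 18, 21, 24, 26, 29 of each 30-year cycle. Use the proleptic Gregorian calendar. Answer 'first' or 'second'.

The two dates have Julian Day Numbers 2185185 and 2188223 respectively.
Since 2185185 < 2188223, the first date comes first.

first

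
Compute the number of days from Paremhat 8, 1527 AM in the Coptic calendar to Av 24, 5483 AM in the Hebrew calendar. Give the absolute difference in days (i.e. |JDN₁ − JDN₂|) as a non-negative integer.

31979

JDN of the first date = 2382588.
JDN of the second date = 2350609.
|2350609 − 2382588| = 31979.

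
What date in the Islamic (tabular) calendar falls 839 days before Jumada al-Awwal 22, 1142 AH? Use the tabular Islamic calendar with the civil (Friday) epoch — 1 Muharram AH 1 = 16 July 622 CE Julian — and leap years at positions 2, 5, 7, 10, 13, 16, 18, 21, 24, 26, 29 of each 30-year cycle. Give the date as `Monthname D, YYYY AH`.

JDN of Jumada al-Awwal 22, 1142 AH = 2352911.
2352911 − 839 = 2352072.
JDN 2352072 in the tabular Islamic calendar is Muharram 9, 1140 AH.

Muharram 9, 1140 AH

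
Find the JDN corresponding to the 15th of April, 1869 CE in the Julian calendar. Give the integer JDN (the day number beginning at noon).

2403815

Equivalently 27 April 1869 (Gregorian).
JDN 2451545 is 1 January 2000 CE (Gregorian); the target day is −47730 days from there, so JDN = 2403815.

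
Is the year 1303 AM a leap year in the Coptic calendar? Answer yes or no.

1303 mod 4 = 3; in the Coptic calendar a year is leap when year mod 4 = 3, so it is a leap year.

yes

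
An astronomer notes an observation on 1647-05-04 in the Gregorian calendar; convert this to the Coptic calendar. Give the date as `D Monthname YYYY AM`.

29 Parmouti 1363 AM

Julian Day Number of the source date = 2322738.
Converting JDN 2322738 to the Coptic calendar gives 29 Parmouti 1363 AM.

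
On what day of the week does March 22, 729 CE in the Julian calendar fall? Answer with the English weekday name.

Tuesday

In the proleptic Gregorian calendar this is 26 March 729 (JDN 1987406).
Since JDN mod 7 = 1 (0 = Monday), the day is Tuesday.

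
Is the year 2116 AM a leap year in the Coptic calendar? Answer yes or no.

2116 mod 4 = 0; in the Coptic calendar a year is leap when year mod 4 = 3, so it is a common year.

no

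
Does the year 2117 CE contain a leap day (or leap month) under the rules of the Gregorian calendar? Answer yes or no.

2117 is not divisible by 4, so it is a common year.

no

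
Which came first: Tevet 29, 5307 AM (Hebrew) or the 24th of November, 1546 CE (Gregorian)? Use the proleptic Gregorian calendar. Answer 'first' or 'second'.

second

The two dates have Julian Day Numbers 2286090 and 2286052 respectively.
Since 2286052 < 2286090, the second date comes first.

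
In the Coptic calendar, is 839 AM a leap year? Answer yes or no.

839 mod 4 = 3; in the Coptic calendar a year is leap when year mod 4 = 3, so it is a leap year.

yes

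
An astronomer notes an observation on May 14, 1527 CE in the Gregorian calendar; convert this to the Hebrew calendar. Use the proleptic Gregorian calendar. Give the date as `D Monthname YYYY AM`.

4 Sivan 5287 AM

Both dates share Julian Day Number 2278918; in the Hebrew calendar that is 4 Sivan 5287 AM.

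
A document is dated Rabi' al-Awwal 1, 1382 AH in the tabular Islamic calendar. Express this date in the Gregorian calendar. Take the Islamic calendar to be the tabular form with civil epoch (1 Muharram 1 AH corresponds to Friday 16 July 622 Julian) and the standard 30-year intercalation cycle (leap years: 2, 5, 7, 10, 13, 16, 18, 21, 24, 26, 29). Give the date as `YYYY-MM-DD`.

Both dates share Julian Day Number 2437879; in the Gregorian calendar that is 2 August 1962 CE.

1962-08-02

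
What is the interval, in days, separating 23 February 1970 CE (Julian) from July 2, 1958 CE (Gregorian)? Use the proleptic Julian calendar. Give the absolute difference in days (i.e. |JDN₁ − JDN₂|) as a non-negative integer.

4267

JDN of the first date = 2440654.
JDN of the second date = 2436387.
|2436387 − 2440654| = 4267.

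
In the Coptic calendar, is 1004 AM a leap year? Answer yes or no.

1004 mod 4 = 0; in the Coptic calendar a year is leap when year mod 4 = 3, so it is a common year.

no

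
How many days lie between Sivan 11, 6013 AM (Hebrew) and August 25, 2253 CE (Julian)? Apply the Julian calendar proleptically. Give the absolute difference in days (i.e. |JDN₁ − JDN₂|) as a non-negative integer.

First date → JDN 2544110; second date → JDN 2544203.
The interval is |2544110 − 2544203| = 93 days.

93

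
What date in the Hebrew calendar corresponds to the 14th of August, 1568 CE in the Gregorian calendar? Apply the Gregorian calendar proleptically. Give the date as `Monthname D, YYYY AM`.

Av 10, 5328 AM

Both dates share Julian Day Number 2293986; in the Hebrew calendar that is 10 Av 5328 AM.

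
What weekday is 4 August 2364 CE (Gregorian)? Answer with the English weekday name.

JDN 2584709 mod 7 = 1, and JDN 0 was a Monday, so this is a Tuesday.

Tuesday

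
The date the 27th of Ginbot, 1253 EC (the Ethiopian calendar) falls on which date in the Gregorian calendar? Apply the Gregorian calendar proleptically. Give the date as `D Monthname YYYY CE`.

29 May 1261 CE

Julian Day Number of the source date = 2181780.
Converting JDN 2181780 to the Gregorian calendar gives 29 May 1261 CE.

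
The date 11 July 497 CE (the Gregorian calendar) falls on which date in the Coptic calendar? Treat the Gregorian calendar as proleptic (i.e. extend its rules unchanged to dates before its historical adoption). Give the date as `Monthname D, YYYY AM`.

Both dates share Julian Day Number 1902778; in the Coptic calendar that is 16 Epip 213 AM.

Epip 16, 213 AM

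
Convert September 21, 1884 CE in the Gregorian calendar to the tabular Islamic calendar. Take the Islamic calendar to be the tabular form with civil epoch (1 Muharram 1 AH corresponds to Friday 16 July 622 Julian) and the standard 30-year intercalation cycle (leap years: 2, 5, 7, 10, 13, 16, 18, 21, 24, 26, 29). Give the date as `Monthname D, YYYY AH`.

Both dates share Julian Day Number 2409441; in the tabular Islamic calendar that is 30 Dhu al-Qa'dah 1301 AH.

Dhu al-Qa'dah 30, 1301 AH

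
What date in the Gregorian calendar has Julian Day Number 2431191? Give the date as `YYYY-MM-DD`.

JDN 2451545 is 1 Jan 2000; 2431191 is −20354 days from there.

1944-04-10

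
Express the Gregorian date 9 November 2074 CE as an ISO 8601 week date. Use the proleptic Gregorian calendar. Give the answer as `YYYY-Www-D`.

2074-W45-5

The weekday is Friday (ISO weekday 5).
That Friday belongs to ISO week 45 of ISO year 2074.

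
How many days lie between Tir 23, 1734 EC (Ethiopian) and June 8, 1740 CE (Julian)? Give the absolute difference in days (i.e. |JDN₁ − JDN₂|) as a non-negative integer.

589

First date → JDN 2357341; second date → JDN 2356752.
The interval is |2357341 − 2356752| = 589 days.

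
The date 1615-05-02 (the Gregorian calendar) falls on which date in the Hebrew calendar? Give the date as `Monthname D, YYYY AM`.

Iyar 3, 5375 AM

Both dates share Julian Day Number 2311048; in the Hebrew calendar that is 3 Iyar 5375 AM.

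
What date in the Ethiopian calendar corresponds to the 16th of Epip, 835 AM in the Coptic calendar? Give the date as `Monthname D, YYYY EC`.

Both dates share Julian Day Number 2129963; in the Ethiopian calendar that is 16 Hamle 1111 EC.

Hamle 16, 1111 EC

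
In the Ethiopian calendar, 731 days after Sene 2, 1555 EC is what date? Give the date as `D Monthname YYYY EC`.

2 Sene 1557 EC

Counting 731 days forward from JDN 2292090 reaches JDN 2292821, which is 2 Sene 1557 EC.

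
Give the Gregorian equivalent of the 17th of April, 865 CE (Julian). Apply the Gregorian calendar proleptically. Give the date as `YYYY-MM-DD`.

0865-04-21

At this point the Julian calendar is 4 days behind the Gregorian.
17 April 865 Julian + 4 days → 21 April 865 Gregorian.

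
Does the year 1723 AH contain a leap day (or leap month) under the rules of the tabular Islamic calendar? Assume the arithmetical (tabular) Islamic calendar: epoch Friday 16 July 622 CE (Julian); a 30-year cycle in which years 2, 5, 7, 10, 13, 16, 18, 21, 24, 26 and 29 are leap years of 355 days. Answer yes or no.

yes

Year 1723 AH is year 13 of its 30-year cycle; leap positions are 2, 5, 7, 10, 13, 16, 18, 21, 24, 26, 29, so it is a leap year (355 days).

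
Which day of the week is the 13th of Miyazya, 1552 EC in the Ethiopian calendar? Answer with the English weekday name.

This is JDN 2290946 (18 April 1560 Gregorian).
JDN 2290946 mod 7 = 0, and JDN 0 was a Monday, so this is a Monday.

Monday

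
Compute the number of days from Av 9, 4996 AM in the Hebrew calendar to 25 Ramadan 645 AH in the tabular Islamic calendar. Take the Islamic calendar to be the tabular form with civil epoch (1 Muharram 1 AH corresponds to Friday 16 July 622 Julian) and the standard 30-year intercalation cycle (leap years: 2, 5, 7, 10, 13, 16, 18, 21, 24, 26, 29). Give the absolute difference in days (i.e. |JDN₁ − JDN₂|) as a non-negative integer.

First date → JDN 2172701; second date → JDN 2176912.
The interval is |2172701 − 2176912| = 4211 days.

4211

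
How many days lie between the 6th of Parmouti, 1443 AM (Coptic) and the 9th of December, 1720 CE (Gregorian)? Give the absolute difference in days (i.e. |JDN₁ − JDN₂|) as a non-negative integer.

2315

JDN of the first date = 2351935.
JDN of the second date = 2349620.
|2349620 − 2351935| = 2315.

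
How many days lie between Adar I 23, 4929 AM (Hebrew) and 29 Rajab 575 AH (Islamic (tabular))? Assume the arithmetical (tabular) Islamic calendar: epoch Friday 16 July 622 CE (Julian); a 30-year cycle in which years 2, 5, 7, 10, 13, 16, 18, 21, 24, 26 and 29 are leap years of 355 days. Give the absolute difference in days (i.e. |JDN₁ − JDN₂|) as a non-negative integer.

3964

First date → JDN 2148087; second date → JDN 2152051.
The interval is |2148087 − 2152051| = 3964 days.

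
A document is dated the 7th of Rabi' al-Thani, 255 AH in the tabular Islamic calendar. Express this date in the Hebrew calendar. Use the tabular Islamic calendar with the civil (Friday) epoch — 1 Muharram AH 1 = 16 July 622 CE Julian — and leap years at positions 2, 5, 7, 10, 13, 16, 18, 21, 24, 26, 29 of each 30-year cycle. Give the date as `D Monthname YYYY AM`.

Julian Day Number of the source date = 2038544.
Converting JDN 2038544 to the Hebrew calendar gives 9 Nisan 4629 AM.

9 Nisan 4629 AM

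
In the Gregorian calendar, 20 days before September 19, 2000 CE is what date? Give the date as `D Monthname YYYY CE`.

JDN of September 19, 2000 CE = 2451807.
2451807 − 20 = 2451787.
JDN 2451787 in the Gregorian calendar is 30 August 2000 CE.

30 August 2000 CE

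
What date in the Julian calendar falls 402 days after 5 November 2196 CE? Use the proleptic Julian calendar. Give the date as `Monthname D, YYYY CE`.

December 12, 2197 CE

The starting date is JDN 2523456; 2523456 + 402 = 2523858.
JDN 2523858 corresponds to December 12, 2197 CE.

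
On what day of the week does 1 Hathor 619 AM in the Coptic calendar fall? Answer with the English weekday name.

Thursday

This is JDN 2050814 (2 November 902 Gregorian).
2050814 ≡ 3 (mod 7); counting from Monday = 0 gives Thursday.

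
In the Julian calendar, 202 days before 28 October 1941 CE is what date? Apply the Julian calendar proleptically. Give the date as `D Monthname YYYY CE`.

The starting date is JDN 2430309; 2430309 − 202 = 2430107.
JDN 2430107 corresponds to 9 April 1941 CE.

9 April 1941 CE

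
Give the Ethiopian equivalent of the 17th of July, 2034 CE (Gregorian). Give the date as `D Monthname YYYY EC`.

10 Hamle 2026 EC

Julian Day Number of the source date = 2464161.
Converting JDN 2464161 to the Ethiopian calendar gives 10 Hamle 2026 EC.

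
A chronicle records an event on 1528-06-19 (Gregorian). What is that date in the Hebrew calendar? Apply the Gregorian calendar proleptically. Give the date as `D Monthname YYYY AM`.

22 Sivan 5288 AM

Julian Day Number of the source date = 2279320.
Converting JDN 2279320 to the Hebrew calendar gives 22 Sivan 5288 AM.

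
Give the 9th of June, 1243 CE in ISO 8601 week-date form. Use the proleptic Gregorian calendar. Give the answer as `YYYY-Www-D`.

The weekday is Tuesday (ISO weekday 2).
That Tuesday belongs to ISO week 24 of ISO year 1243.

1243-W24-2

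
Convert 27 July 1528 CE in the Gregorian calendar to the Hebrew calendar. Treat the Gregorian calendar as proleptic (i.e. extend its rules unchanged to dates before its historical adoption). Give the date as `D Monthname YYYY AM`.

1 Av 5288 AM

Julian Day Number of the source date = 2279358.
Converting JDN 2279358 to the Hebrew calendar gives 1 Av 5288 AM.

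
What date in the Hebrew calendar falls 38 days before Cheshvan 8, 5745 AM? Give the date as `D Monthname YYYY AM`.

29 Elul 5744 AM

The starting date is JDN 2446008; 2446008 − 38 = 2445970.
JDN 2445970 corresponds to 29 Elul 5744 AM.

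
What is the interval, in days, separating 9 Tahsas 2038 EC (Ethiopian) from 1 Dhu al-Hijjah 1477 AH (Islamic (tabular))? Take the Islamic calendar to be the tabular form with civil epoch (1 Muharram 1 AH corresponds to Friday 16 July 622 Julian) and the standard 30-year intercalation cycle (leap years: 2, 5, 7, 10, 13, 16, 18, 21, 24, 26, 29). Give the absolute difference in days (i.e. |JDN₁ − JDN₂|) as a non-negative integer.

3477

JDN of the first date = 2468333.
JDN of the second date = 2471810.
|2471810 − 2468333| = 3477.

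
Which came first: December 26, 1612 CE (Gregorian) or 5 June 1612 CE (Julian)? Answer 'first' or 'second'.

The two dates have Julian Day Numbers 2310191 and 2309997 respectively.
Since 2309997 < 2310191, the second date comes first.

second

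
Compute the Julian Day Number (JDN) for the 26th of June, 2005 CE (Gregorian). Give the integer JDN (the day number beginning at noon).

2453548

JDN 2451545 is 1 January 2000 CE (Gregorian); the target day is +2003 days from there, so JDN = 2453548.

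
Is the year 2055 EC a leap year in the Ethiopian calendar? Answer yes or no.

yes

2055 mod 4 = 3; in the Ethiopian calendar a year is leap when year mod 4 = 3, so it is a leap year.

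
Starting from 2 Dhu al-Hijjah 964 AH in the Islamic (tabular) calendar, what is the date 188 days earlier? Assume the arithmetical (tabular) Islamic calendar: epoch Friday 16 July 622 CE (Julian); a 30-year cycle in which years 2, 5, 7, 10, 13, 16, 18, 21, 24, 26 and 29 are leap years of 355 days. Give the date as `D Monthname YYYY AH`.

The starting date is JDN 2290021; 2290021 − 188 = 2289833.
JDN 2289833 corresponds to 21 Jumada al-Awwal 964 AH.

21 Jumada al-Awwal 964 AH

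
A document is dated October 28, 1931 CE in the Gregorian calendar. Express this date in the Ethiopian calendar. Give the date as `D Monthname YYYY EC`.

Julian Day Number of the source date = 2426643.
Converting JDN 2426643 to the Ethiopian calendar gives 17 Tikimt 1924 EC.

17 Tikimt 1924 EC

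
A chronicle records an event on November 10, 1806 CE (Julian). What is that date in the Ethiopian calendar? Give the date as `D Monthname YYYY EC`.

The source date corresponds to 22 November 1806 in the Gregorian calendar (JDN 2381013).
That day falls on 14 Hidar 1799 EC in the Ethiopian calendar.

14 Hidar 1799 EC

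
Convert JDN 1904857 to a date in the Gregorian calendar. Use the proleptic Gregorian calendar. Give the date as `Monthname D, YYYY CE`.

JDN 2451545 is 1 Jan 2000; 1904857 is −546688 days from there.

March 22, 503 CE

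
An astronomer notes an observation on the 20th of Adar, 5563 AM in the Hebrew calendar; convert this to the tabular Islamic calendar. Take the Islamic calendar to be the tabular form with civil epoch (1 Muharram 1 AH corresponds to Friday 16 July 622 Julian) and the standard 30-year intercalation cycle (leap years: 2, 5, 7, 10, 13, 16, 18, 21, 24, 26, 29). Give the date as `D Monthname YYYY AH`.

Julian Day Number of the source date = 2379664.
Converting JDN 2379664 to the tabular Islamic calendar gives 20 Dhu al-Qa'dah 1217 AH.

20 Dhu al-Qa'dah 1217 AH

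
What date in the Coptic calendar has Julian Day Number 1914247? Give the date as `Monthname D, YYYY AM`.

Koiak 7, 245 AM

The proleptic Gregorian equivalent of JDN 1914247 is 5 December 528.
In the Coptic calendar that day is Koiak 7, 245 AM.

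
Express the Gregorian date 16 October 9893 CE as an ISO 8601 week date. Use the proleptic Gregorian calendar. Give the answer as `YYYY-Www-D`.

9893-W42-1

The weekday is Monday (ISO weekday 1).
That Monday belongs to ISO week 42 of ISO year 9893.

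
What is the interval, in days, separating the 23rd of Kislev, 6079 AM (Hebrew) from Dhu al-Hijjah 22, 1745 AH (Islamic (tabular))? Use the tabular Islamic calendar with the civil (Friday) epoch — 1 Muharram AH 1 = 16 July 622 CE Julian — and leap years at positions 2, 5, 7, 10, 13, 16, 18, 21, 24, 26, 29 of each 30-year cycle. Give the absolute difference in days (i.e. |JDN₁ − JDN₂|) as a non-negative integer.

First date → JDN 2568042; second date → JDN 2566801.
The interval is |2568042 − 2566801| = 1241 days.

1241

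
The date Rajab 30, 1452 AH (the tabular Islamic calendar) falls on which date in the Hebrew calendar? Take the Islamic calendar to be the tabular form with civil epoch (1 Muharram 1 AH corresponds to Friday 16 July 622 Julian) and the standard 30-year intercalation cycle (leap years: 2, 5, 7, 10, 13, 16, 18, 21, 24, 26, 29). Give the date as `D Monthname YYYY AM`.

30 Cheshvan 5791 AM

The source date corresponds to 26 November 2030 in the Gregorian calendar (JDN 2462832).
That day falls on 30 Cheshvan 5791 AM in the Hebrew calendar.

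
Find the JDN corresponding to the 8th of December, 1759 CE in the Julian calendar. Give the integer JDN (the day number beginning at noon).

Equivalently 19 December 1759 (Gregorian).
JDN 2451545 is 1 January 2000 CE (Gregorian); the target day is −87671 days from there, so JDN = 2363874.

2363874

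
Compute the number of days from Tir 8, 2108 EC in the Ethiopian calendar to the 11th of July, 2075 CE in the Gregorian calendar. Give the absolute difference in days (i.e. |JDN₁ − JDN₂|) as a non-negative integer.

First date → JDN 2493930; second date → JDN 2479130.
The interval is |2493930 − 2479130| = 14800 days.

14800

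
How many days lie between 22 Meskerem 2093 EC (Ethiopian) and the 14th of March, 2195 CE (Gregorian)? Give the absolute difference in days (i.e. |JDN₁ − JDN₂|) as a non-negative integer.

34495

First date → JDN 2488345; second date → JDN 2522840.
The interval is |2488345 − 2522840| = 34495 days.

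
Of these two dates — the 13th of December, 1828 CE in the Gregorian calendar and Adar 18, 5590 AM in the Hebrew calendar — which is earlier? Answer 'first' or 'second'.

First date → JDN 2389070; second date → JDN 2389525.
JDN 2389070 < JDN 2389525, so the first date is earlier.

first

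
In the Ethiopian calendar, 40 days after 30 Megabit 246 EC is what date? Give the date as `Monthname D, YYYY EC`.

Ginbot 10, 246 EC

Counting 40 days forward from JDN 1813916 reaches JDN 1813956, which is Ginbot 10, 246 EC.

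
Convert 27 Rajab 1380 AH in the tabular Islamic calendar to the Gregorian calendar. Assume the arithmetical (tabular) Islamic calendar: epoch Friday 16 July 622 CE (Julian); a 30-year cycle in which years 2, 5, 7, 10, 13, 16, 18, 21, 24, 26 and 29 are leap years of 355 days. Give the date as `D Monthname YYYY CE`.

15 January 1961 CE

Both dates share Julian Day Number 2437315; in the Gregorian calendar that is 15 January 1961 CE.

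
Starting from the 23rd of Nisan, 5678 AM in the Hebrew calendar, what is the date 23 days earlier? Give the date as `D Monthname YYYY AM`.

Counting 23 days back from JDN 2421689 reaches JDN 2421666, which is 29 Adar 5678 AM.

29 Adar 5678 AM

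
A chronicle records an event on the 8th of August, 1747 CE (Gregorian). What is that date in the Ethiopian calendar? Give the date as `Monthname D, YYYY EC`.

Nehase 4, 1739 EC

Julian Day Number of the source date = 2359358.
Converting JDN 2359358 to the Ethiopian calendar gives 4 Nehase 1739 EC.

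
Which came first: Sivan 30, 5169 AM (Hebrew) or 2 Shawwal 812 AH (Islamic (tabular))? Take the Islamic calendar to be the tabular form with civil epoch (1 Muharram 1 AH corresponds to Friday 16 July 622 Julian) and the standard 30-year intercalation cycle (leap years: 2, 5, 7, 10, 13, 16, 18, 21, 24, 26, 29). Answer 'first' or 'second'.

The two dates have Julian Day Numbers 2235859 and 2236098 respectively.
Since 2235859 < 2236098, the first date comes first.

first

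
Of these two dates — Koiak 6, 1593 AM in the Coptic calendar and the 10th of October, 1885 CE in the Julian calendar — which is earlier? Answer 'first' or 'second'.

first

Converting both to JDN: 2406603 vs 2409837; the smaller is the first.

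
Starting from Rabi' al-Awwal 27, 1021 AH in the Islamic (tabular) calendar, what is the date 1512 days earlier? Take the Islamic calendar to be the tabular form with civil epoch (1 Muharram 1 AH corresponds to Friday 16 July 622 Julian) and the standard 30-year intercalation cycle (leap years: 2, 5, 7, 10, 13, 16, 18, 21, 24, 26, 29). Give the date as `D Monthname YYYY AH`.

21 Dhu al-Hijjah 1016 AH

The starting date is JDN 2309979; 2309979 − 1512 = 2308467.
JDN 2308467 corresponds to 21 Dhu al-Hijjah 1016 AH.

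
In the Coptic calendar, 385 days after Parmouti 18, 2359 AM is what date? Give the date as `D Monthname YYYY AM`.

The starting date is JDN 2686516; 2686516 + 385 = 2686901.
JDN 2686901 corresponds to 7 Pashons 2360 AM.

7 Pashons 2360 AM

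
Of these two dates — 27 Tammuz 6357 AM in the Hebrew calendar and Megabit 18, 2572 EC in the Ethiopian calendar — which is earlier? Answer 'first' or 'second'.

The two dates have Julian Day Numbers 2669809 and 2663476 respectively.
Since 2663476 < 2669809, the second date comes first.

second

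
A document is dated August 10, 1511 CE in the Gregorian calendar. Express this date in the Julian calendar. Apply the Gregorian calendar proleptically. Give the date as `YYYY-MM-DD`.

1511-07-31

For dates in this range the Gregorian date is 10 days ahead of the Julian.
10 August 1511 Gregorian − 10 days → 31 July 1511 Julian.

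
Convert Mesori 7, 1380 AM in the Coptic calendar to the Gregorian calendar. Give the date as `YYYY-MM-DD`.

Julian Day Number of the source date = 2329046.
Converting JDN 2329046 to the Gregorian calendar gives 10 August 1664 CE.

1664-08-10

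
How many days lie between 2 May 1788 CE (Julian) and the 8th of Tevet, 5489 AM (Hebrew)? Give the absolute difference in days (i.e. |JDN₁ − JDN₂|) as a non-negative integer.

21704

JDN of the first date = 2374247.
JDN of the second date = 2352543.
|2352543 − 2374247| = 21704.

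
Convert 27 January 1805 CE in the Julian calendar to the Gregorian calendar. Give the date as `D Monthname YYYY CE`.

The Julian–Gregorian offset here is 12 days (Julian trailing).
27 January 1805 Julian + 12 days → 8 February 1805 Gregorian.

8 February 1805 CE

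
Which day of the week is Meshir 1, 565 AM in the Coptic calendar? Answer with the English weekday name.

Saturday

This is JDN 2031181 (30 January 849 Gregorian).
2031181 ≡ 5 (mod 7); counting from Monday = 0 gives Saturday.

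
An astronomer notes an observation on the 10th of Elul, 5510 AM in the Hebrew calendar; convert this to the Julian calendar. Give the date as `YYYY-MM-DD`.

The source date corresponds to 11 September 1750 in the Gregorian calendar (JDN 2360488).
That day falls on 31 August 1750 CE in the Julian calendar.

1750-08-31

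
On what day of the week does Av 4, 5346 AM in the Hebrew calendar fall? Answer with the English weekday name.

This is JDN 2300534 (19 July 1586 Gregorian).
2300534 ≡ 5 (mod 7); counting from Monday = 0 gives Saturday.

Saturday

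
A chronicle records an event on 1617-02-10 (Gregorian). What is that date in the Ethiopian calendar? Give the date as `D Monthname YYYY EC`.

Julian Day Number of the source date = 2311698.
Converting JDN 2311698 to the Ethiopian calendar gives 6 Yekatit 1609 EC.

6 Yekatit 1609 EC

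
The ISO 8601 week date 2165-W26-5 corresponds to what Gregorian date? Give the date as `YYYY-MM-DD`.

2165-06-28

ISO week 1 of 2165 is the week containing the first Thursday of 2165.
Week 26, day 5 (Friday) lands on 2165-06-28.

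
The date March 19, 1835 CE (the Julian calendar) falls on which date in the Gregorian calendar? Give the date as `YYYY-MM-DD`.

1835-03-31

The Julian–Gregorian offset here is 12 days (Julian trailing).
19 March 1835 Julian + 12 days → 31 March 1835 Gregorian.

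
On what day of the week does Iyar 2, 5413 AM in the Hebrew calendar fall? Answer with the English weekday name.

This is JDN 2324925 (29 April 1653 Gregorian).
2324925 ≡ 1 (mod 7); counting from Monday = 0 gives Tuesday.

Tuesday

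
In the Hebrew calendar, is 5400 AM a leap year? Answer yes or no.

no

Hebrew year 5400 is year 4 of its 19-year Metonic cycle; leap years are at positions 3, 6, 8, 11, 14, 17, 19, so it is a common year (12 months).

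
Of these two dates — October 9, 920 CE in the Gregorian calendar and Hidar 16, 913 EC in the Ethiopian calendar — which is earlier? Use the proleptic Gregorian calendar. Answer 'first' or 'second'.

first

First date → JDN 2057365; second date → JDN 2057404.
JDN 2057365 < JDN 2057404, so the first date is earlier.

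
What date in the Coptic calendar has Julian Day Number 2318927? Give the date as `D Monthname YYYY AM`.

20 Hathor 1353 AM

The Gregorian equivalent of JDN 2318927 is 26 November 1636.
In the Coptic calendar that day is 20 Hathor 1353 AM.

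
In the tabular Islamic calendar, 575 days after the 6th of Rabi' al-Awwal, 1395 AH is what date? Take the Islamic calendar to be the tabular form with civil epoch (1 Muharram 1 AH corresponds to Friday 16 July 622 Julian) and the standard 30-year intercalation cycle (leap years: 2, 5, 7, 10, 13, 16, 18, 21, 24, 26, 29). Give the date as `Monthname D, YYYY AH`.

Shawwal 20, 1396 AH

Counting 575 days forward from JDN 2442491 reaches JDN 2443066, which is Shawwal 20, 1396 AH.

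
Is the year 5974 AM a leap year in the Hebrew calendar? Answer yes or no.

yes

Hebrew year 5974 is year 8 of its 19-year Metonic cycle; leap years are at positions 3, 6, 8, 11, 14, 17, 19, so it is a leap year (13 months).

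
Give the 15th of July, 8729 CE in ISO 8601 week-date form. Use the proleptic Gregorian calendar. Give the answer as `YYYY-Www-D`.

8729-W29-1

The weekday is Monday (ISO weekday 1).
That Monday belongs to ISO week 29 of ISO year 8729.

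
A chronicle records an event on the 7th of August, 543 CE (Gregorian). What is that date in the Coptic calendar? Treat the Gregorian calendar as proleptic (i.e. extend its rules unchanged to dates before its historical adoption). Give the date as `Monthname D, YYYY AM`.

Both dates share Julian Day Number 1919605; in the Coptic calendar that is 12 Mesori 259 AM.

Mesori 12, 259 AM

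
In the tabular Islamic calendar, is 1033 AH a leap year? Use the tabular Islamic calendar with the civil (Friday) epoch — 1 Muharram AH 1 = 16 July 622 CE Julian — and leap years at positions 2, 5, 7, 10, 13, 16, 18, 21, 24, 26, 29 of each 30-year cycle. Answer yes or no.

yes

Year 1033 AH is year 13 of its 30-year cycle; leap positions are 2, 5, 7, 10, 13, 16, 18, 21, 24, 26, 29, so it is a leap year (355 days).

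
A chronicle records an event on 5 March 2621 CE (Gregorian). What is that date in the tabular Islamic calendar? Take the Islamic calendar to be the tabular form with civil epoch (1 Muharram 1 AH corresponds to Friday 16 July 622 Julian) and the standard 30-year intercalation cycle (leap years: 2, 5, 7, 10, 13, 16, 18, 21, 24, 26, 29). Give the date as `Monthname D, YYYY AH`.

Julian Day Number of the source date = 2678424.
Converting JDN 2678424 to the tabular Islamic calendar gives 19 Dhu al-Hijjah 2060 AH.

Dhu al-Hijjah 19, 2060 AH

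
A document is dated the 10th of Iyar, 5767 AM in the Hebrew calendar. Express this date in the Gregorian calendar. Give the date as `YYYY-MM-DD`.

2007-04-28

Both dates share Julian Day Number 2454219; in the Gregorian calendar that is 28 April 2007 CE.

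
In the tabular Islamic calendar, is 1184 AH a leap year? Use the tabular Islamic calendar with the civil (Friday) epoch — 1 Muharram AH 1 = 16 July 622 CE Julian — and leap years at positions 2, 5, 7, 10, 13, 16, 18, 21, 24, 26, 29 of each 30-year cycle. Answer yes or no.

no

Year 1184 AH is year 14 of its 30-year cycle; leap positions are 2, 5, 7, 10, 13, 16, 18, 21, 24, 26, 29, so it is a common year (354 days).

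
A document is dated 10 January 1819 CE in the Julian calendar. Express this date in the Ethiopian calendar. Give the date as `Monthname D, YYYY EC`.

The source date corresponds to 22 January 1819 in the Gregorian calendar (JDN 2385457).
That day falls on 15 Tir 1811 EC in the Ethiopian calendar.

Tir 15, 1811 EC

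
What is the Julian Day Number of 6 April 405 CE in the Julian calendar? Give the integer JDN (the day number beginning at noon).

1869080

Equivalently 7 April 405 (proleptic Gregorian).
JDN 2451545 is 1 January 2000 CE (Gregorian); the target day is −582465 days from there, so JDN = 1869080.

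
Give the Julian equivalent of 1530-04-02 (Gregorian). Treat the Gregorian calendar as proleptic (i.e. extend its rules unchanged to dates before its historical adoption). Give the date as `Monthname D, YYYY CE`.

March 23, 1530 CE

The Julian–Gregorian offset here is 10 days (Julian trailing).
2 April 1530 Gregorian − 10 days → 23 March 1530 Julian.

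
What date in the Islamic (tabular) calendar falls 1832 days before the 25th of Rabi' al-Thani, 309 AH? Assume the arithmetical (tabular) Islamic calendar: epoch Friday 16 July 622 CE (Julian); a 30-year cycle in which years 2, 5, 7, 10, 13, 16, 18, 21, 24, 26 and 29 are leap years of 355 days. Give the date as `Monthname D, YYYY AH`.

Safar 24, 304 AH

JDN of the 25th of Rabi' al-Thani, 309 AH = 2057698.
2057698 − 1832 = 2055866.
JDN 2055866 in the tabular Islamic calendar is Safar 24, 304 AH.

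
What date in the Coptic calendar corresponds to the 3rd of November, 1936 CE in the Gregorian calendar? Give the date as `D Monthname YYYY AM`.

24 Paopi 1653 AM

Julian Day Number of the source date = 2428476.
Converting JDN 2428476 to the Coptic calendar gives 24 Paopi 1653 AM.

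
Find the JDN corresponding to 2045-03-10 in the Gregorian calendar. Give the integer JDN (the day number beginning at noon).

2468050

JDN 2299161 is 15 October 1582 CE (Gregorian); the target day is +168889 days from there, so JDN = 2468050.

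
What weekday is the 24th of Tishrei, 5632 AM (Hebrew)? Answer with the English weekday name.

In the Gregorian calendar this is 9 October 1871 (JDN 2404710).
JDN 2404710 mod 7 = 0, and JDN 0 was a Monday, so this is a Monday.

Monday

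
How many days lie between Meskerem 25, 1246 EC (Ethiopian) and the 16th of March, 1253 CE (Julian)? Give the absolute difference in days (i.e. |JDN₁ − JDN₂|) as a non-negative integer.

JDN of the first date = 2178981.
JDN of the second date = 2178791.
|2178791 − 2178981| = 190.

190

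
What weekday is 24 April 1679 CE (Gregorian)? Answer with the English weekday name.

Monday

JDN 2334416 mod 7 = 0, and JDN 0 was a Monday, so this is a Monday.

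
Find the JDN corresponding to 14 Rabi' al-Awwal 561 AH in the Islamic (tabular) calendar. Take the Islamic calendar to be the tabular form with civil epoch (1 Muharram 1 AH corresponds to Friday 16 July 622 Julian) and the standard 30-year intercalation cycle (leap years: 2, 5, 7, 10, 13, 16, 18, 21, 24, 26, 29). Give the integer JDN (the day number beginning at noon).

2146957

In the proleptic Gregorian calendar the same day is 25 January 1166.
JDN 2400001 is 17 November 1858 CE (Gregorian), MJD 0; the target day is −253044 days from there, so JDN = 2146957.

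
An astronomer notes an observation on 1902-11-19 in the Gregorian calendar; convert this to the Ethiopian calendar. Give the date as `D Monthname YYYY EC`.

Julian Day Number of the source date = 2416073.
Converting JDN 2416073 to the Ethiopian calendar gives 10 Hidar 1895 EC.

10 Hidar 1895 EC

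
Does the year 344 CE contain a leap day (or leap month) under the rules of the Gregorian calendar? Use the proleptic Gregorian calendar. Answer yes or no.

yes

344 is divisible by 4 and not by 100, so it is a leap year.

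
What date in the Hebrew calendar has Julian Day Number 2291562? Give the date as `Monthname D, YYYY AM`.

The proleptic Gregorian equivalent of JDN 2291562 is 25 December 1561.
In the Hebrew calendar that day is Tevet 7, 5322 AM.

Tevet 7, 5322 AM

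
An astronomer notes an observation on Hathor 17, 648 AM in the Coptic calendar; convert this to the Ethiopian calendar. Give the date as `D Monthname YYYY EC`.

Julian Day Number of the source date = 2061423.
Converting JDN 2061423 to the Ethiopian calendar gives 17 Hidar 924 EC.

17 Hidar 924 EC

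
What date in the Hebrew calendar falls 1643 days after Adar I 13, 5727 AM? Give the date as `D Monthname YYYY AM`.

Counting 1643 days forward from JDN 2439545 reaches JDN 2441188, which is 3 Elul 5731 AM.

3 Elul 5731 AM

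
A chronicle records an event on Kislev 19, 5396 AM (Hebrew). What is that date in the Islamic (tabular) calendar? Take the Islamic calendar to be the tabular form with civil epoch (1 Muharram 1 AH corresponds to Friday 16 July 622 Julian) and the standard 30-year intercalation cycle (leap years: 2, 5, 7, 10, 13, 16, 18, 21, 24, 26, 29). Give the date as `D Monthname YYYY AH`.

18 Jumada al-Thani 1045 AH

Julian Day Number of the source date = 2318564.
Converting JDN 2318564 to the tabular Islamic calendar gives 18 Jumada al-Thani 1045 AH.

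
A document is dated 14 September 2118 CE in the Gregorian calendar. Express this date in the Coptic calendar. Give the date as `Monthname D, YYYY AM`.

Thout 3, 1835 AM

Both dates share Julian Day Number 2494900; in the Coptic calendar that is 3 Thout 1835 AM.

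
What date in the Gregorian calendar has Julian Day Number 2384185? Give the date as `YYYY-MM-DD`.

JDN 2451545 is 1 Jan 2000; 2384185 is −67360 days from there.

1815-07-30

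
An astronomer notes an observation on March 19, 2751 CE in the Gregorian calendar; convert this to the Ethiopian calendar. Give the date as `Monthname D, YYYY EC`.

Both dates share Julian Day Number 2725919; in the Ethiopian calendar that is 4 Megabit 2743 EC.

Megabit 4, 2743 EC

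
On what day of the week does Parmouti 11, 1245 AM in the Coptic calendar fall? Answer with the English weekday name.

In the proleptic Gregorian calendar this is 16 April 1529 (JDN 2279621).
Since JDN mod 7 = 1 (0 = Monday), the day is Tuesday.

Tuesday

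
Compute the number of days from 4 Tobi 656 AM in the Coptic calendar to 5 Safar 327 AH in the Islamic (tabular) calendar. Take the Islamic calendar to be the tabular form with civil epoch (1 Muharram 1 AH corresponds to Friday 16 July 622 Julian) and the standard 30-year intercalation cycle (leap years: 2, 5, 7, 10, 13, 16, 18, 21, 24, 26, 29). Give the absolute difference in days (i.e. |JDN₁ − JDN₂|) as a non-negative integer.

394

JDN of the first date = 2064392.
JDN of the second date = 2063998.
|2063998 − 2064392| = 394.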